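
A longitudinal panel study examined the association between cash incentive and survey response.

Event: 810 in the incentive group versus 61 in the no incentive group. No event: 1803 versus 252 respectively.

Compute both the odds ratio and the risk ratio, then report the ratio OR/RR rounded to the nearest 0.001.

From the description: a = 810, b = 1803, c = 61, d = 252.
OR = (810·252)/(1803·61) = 204120/109983 = 1.85592
Risk in exposed = 810/2613 = 0.30999; risk in unexposed = 61/313 = 0.19489; RR = 1.59060
OR/RR = 1.85592 / 1.59060 = 1.16681
The outcome is not rare, so the OR lies further from 1 than the RR.

1.167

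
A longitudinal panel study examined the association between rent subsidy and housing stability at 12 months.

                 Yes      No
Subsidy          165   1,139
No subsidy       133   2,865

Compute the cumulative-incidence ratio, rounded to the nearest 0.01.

2.85

Cells: a = 165, b = 1139, c = 133, d = 2865.
Risk in exposed = 165/1304 = 0.12653; risk in unexposed = 133/2998 = 0.04436.
RR = 0.12653 / 0.04436 = 2.85224
The risk among the exposed is 2.85 times that among the unexposed.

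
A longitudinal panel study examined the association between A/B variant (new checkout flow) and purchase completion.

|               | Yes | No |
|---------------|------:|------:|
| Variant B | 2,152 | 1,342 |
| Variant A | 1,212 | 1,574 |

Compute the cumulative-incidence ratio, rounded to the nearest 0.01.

Cells: a = 2152, b = 1342, c = 1212, d = 1574.
Risk in exposed = 2152/3494 = 0.61591; risk in unexposed = 1212/2786 = 0.43503.
RR = 0.61591 / 0.43503 = 1.41579
The risk among the exposed is 1.42 times that among the unexposed.

1.42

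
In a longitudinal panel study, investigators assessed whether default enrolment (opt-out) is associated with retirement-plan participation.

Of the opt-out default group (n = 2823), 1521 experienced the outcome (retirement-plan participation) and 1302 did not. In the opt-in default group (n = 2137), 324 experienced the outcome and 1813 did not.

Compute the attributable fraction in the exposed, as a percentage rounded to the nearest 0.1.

From the description: a = 1521, b = 1302, c = 324, d = 1813.
Risk in exposed = 1521/2823 = 0.53879; risk in unexposed = 324/2137 = 0.15161.
RR = 0.53879/0.15161 = 3.55368
AR% = (RR − 1)/RR × 100 = (3.55368 − 1)/3.55368 × 100 = 71.8601%

71.9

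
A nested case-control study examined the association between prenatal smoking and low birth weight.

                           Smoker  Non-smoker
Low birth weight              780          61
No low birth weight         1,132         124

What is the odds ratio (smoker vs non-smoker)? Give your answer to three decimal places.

1.401

Reading the table with exposure as columns: a = 780 (Smoker, case), b = 1132 (Smoker, non-case), c = 61 (Non-smoker, case), d = 124.
OR = (a·d)/(b·c) = (780 × 124) / (1132 × 61) = 96720 / 69052 = 1.40068
The odds of low birth weight are about 1.40 times as high in the smoker group.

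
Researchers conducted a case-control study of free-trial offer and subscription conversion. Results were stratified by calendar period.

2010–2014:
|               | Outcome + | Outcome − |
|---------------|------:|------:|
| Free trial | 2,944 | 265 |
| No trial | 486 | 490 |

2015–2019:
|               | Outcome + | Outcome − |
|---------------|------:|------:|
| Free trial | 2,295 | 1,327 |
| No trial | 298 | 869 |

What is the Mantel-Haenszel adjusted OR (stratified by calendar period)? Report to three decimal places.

OR_MH = Σ(aᵢdᵢ/nᵢ) / Σ(bᵢcᵢ/nᵢ), where nᵢ is the stratum total.
Stratum 1 (2010–2014): n = 4185; a·d/n = 2944·490/4185 = 344.6977; b·c/n = 265·486/4185 = 30.7742
Stratum 2 (2015–2019): n = 4789; a·d/n = 2295·869/4789 = 416.4450; b·c/n = 1327·298/4789 = 82.5738
OR_MH = (344.6977 + 416.4450) / (30.7742 + 82.5738) = 761.1427 / 113.3480 = 6.71510

6.715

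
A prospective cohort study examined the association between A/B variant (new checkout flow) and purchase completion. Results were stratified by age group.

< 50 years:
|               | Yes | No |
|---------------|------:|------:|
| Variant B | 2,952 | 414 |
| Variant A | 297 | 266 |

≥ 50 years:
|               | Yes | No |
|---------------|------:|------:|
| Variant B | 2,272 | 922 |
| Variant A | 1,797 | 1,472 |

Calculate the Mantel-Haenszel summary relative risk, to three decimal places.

RR_MH = Σ(aᵢ·n₀ᵢ/nᵢ) / Σ(cᵢ·n₁ᵢ/nᵢ), with n₁ᵢ = aᵢ+bᵢ (exposed), n₀ᵢ = cᵢ+dᵢ (unexposed), nᵢ = n₁ᵢ+n₀ᵢ.
Stratum 1 (< 50 years): n₁ = 3366, n₀ = 563, n = 3929; a·n₀/n = 2952·563/3929 = 423.0023; c·n₁/n = 297·3366/3929 = 254.4418
Stratum 2 (≥ 50 years): n₁ = 3194, n₀ = 3269, n = 6463; a·n₀/n = 2272·3269/6463 = 1149.1827; c·n₁/n = 1797·3194/6463 = 888.0733
RR_MH = (423.0023 + 1149.1827) / (254.4418 + 888.0733) = 1572.1850 / 1142.5152 = 1.37607

1.376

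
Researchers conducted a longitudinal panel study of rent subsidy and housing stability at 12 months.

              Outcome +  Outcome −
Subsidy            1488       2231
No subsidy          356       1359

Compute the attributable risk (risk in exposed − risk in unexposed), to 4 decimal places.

0.1925

Cells: a = 1488, b = 2231, c = 356, d = 1359.
Risk in exposed = 1488/3719 = 0.400108; risk in unexposed = 356/1715 = 0.207580.
Risk difference = 0.400108 − 0.207580 = 0.192527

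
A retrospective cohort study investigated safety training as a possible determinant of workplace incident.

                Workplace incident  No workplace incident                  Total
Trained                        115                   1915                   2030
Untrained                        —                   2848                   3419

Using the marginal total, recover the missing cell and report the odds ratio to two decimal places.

0.30

The missing cell is in the unexposed row: 3419 − 2848 = 571.
So a = 115, b = 1915, c = 571, d = 2848.
OR = (a·d)/(b·c) = (115 × 2848) / (1915 × 571) = 327520 / 1093465 = 0.29952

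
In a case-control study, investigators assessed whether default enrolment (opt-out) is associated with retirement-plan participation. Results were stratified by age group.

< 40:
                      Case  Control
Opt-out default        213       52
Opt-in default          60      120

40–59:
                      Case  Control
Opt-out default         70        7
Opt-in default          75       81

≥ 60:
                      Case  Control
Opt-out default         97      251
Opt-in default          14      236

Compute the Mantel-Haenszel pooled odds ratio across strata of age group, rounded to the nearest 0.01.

OR_MH = Σ(aᵢdᵢ/nᵢ) / Σ(bᵢcᵢ/nᵢ), where nᵢ is the stratum total.
Stratum 1 (< 40): n = 445; a·d/n = 213·120/445 = 57.4382; b·c/n = 52·60/445 = 7.0112
Stratum 2 (40–59): n = 233; a·d/n = 70·81/233 = 24.3348; b·c/n = 7·75/233 = 2.2532
Stratum 3 (≥ 60): n = 598; a·d/n = 97·236/598 = 38.2809; b·c/n = 251·14/598 = 5.8763
OR_MH = (57.4382 + 24.3348 + 38.2809) / (7.0112 + 2.2532 + 5.8763) = 120.0539 / 15.1407 = 7.92921

7.93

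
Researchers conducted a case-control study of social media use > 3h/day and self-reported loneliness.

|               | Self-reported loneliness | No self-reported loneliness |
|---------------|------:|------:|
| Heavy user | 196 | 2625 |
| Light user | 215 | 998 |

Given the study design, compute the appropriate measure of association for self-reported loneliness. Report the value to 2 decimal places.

0.35

Cells: a = 196, b = 2625, c = 215, d = 998.
This is a case-control study: participants were sampled on outcome status, so risks in the source population cannot be estimated directly — relative risk is not valid here. The odds ratio is the appropriate measure.
OR = (a·d)/(b·c) = (196 × 998) / (2625 × 215) = 195608 / 564375 = 0.34659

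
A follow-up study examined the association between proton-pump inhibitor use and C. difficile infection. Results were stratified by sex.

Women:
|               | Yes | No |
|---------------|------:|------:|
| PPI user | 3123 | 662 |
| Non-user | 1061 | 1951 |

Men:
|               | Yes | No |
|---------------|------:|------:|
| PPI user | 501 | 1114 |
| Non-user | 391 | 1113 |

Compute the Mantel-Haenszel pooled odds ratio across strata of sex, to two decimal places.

4.42

OR_MH = Σ(aᵢdᵢ/nᵢ) / Σ(bᵢcᵢ/nᵢ), where nᵢ is the stratum total.
Stratum 1 (Women): n = 6797; a·d/n = 3123·1951/6797 = 896.4209; b·c/n = 662·1061/6797 = 103.3371
Stratum 2 (Men): n = 3119; a·d/n = 501·1113/3119 = 178.7794; b·c/n = 1114·391/3119 = 139.6518
OR_MH = (896.4209 + 178.7794) / (103.3371 + 139.6518) = 1075.2003 / 242.9889 = 4.42490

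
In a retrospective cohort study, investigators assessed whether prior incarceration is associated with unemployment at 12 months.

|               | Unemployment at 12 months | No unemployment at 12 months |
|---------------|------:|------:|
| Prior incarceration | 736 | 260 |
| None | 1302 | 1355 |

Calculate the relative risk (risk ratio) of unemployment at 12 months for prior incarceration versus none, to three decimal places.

Cells: a = 736, b = 260, c = 1302, d = 1355.
Risk in exposed = 736/996 = 0.73896; risk in unexposed = 1302/2657 = 0.49003.
RR = 0.73896 / 0.49003 = 1.50799
The risk among the exposed is 1.51 times that among the unexposed.

1.508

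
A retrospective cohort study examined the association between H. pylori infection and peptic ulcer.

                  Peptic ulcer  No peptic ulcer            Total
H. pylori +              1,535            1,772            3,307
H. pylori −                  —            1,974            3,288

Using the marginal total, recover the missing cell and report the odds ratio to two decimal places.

The missing cell is in the unexposed row: 3288 − 1974 = 1314.
So a = 1535, b = 1772, c = 1314, d = 1974.
OR = (a·d)/(b·c) = (1535 × 1974) / (1772 × 1314) = 3030090 / 2328408 = 1.30136

1.30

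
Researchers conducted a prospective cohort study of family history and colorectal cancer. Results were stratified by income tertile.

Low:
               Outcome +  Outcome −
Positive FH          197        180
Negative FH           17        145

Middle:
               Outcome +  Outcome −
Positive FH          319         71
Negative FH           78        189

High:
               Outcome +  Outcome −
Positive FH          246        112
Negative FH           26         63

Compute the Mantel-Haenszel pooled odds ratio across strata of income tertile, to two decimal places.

OR_MH = Σ(aᵢdᵢ/nᵢ) / Σ(bᵢcᵢ/nᵢ), where nᵢ is the stratum total.
Stratum 1 (Low): n = 539; a·d/n = 197·145/539 = 52.9963; b·c/n = 180·17/539 = 5.6772
Stratum 2 (Middle): n = 657; a·d/n = 319·189/657 = 91.7671; b·c/n = 71·78/657 = 8.4292
Stratum 3 (High): n = 447; a·d/n = 246·63/447 = 34.6711; b·c/n = 112·26/447 = 6.5145
OR_MH = (52.9963 + 91.7671 + 34.6711) / (5.6772 + 8.4292 + 6.5145) = 179.4346 / 20.6209 = 8.70157

8.70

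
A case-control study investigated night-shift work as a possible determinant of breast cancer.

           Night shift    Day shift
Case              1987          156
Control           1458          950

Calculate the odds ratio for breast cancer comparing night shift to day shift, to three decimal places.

8.299

Reading the table with exposure as columns: a = 1987 (Night shift, case), b = 1458 (Night shift, non-case), c = 156 (Day shift, case), d = 950.
OR = (a·d)/(b·c) = (1987 × 950) / (1458 × 156) = 1887650 / 227448 = 8.29926
The odds of breast cancer are about 8.30 times as high in the night shift group.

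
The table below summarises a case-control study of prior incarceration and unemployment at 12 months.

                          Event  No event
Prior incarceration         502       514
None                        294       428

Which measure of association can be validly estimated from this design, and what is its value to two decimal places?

Cells: a = 502, b = 514, c = 294, d = 428.
This is a case-control study: participants were sampled on outcome status, so risks in the source population cannot be estimated directly — relative risk is not valid here. The odds ratio is the appropriate measure.
OR = (a·d)/(b·c) = (502 × 428) / (514 × 294) = 214856 / 151116 = 1.42180

1.42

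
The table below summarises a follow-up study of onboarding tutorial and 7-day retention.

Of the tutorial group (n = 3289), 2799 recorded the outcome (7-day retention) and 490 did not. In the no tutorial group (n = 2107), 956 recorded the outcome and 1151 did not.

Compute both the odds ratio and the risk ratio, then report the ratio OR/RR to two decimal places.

3.67

From the description: a = 2799, b = 490, c = 956, d = 1151.
OR = (2799·1151)/(490·956) = 3221649/468440 = 6.87740
Risk in exposed = 2799/3289 = 0.85102; risk in unexposed = 956/2107 = 0.45373; RR = 1.87562
OR/RR = 6.87740 / 1.87562 = 3.66673
The outcome is not rare, so the OR lies further from 1 than the RR.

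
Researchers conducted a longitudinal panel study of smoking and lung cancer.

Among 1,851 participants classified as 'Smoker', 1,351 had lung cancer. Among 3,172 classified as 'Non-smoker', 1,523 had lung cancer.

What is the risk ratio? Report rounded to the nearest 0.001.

1.520

From the description: a = 1351, b = 500, c = 1523, d = 1649.
Risk in exposed = 1351/1851 = 0.72988; risk in unexposed = 1523/3172 = 0.48014.
RR = 0.72988 / 0.48014 = 1.52014
The risk among the exposed is 1.52 times that among the unexposed.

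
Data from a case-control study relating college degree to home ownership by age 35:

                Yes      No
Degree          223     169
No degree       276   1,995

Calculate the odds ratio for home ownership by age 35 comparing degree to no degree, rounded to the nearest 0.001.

Cells: a = 223, b = 169, c = 276, d = 1995.
OR = (a·d)/(b·c) = (223 × 1995) / (169 × 276) = 444885 / 46644 = 9.53788
The odds of home ownership by age 35 are about 9.54 times as high in the degree group.

9.538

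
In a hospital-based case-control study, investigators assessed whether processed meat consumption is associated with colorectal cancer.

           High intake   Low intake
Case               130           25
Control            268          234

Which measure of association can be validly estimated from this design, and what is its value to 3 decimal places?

Reading the table with exposure as columns: a = 130 (High intake, case), b = 268 (High intake, non-case), c = 25 (Low intake, case), d = 234.
This is a hospital-based case-control study: participants were sampled on outcome status, so risks in the source population cannot be estimated directly — relative risk is not valid here. The odds ratio is the appropriate measure.
OR = (a·d)/(b·c) = (130 × 234) / (268 × 25) = 30420 / 6700 = 4.54030

4.540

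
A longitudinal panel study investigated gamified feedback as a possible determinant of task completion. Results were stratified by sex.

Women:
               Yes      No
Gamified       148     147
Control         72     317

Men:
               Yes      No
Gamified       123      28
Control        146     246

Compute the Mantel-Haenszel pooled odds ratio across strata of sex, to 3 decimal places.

5.404

OR_MH = Σ(aᵢdᵢ/nᵢ) / Σ(bᵢcᵢ/nᵢ), where nᵢ is the stratum total.
Stratum 1 (Women): n = 684; a·d/n = 148·317/684 = 68.5906; b·c/n = 147·72/684 = 15.4737
Stratum 2 (Men): n = 543; a·d/n = 123·246/543 = 55.7238; b·c/n = 28·146/543 = 7.5285
OR_MH = (68.5906 + 55.7238) / (15.4737 + 7.5285) = 124.3144 / 23.0022 = 5.40445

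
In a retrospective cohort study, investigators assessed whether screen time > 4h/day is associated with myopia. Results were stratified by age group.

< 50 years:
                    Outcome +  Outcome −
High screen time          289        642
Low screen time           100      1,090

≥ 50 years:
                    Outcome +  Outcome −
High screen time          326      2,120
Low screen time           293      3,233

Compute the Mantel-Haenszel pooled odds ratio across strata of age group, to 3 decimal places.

OR_MH = Σ(aᵢdᵢ/nᵢ) / Σ(bᵢcᵢ/nᵢ), where nᵢ is the stratum total.
Stratum 1 (< 50 years): n = 2121; a·d/n = 289·1090/2121 = 148.5196; b·c/n = 642·100/2121 = 30.2687
Stratum 2 (≥ 50 years): n = 5972; a·d/n = 326·3233/5972 = 176.4833; b·c/n = 2120·293/5972 = 104.0121
OR_MH = (148.5196 + 176.4833) / (30.2687 + 104.0121) = 325.0028 / 134.2808 = 2.42032

2.420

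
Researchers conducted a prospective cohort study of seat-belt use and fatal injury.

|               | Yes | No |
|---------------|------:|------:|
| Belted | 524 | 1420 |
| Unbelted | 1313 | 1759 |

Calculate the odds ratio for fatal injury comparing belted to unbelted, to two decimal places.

0.49

Cells: a = 524, b = 1420, c = 1313, d = 1759.
OR = (a·d)/(b·c) = (524 × 1759) / (1420 × 1313) = 921716 / 1864460 = 0.49436
Exposure is associated with lower odds of fatal injury (OR = 0.49 < 1).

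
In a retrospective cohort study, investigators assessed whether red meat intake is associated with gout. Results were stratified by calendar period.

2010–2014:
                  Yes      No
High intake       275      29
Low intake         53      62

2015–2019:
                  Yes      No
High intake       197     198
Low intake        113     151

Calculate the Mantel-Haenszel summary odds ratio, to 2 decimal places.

2.28

OR_MH = Σ(aᵢdᵢ/nᵢ) / Σ(bᵢcᵢ/nᵢ), where nᵢ is the stratum total.
Stratum 1 (2010–2014): n = 419; a·d/n = 275·62/419 = 40.6921; b·c/n = 29·53/419 = 3.6683
Stratum 2 (2015–2019): n = 659; a·d/n = 197·151/659 = 45.1396; b·c/n = 198·113/659 = 33.9514
OR_MH = (40.6921 + 45.1396) / (3.6683 + 33.9514) = 85.8317 / 37.6197 = 2.28156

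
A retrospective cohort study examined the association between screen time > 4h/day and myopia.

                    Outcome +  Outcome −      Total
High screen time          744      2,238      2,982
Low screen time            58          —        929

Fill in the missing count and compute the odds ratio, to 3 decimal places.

The missing cell is in the unexposed row: 929 − 58 = 871.
So a = 744, b = 2238, c = 58, d = 871.
OR = (a·d)/(b·c) = (744 × 871) / (2238 × 58) = 648024 / 129804 = 4.99233

4.992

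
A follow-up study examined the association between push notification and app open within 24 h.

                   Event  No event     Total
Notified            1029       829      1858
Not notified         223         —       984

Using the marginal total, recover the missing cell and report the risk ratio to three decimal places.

The missing cell is in the unexposed row: 984 − 223 = 761.
So a = 1029, b = 829, c = 223, d = 761.
RR = [a/(a+b)] / [c/(c+d)] = (1029/1858) / (223/984) = 0.55382/0.22663 = 2.44377

2.444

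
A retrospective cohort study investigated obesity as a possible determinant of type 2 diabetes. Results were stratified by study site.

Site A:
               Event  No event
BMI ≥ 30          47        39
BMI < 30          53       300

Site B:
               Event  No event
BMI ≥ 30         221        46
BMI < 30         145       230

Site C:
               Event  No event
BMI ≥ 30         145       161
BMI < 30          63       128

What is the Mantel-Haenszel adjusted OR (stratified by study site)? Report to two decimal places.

OR_MH = Σ(aᵢdᵢ/nᵢ) / Σ(bᵢcᵢ/nᵢ), where nᵢ is the stratum total.
Stratum 1 (Site A): n = 439; a·d/n = 47·300/439 = 32.1185; b·c/n = 39·53/439 = 4.7084
Stratum 2 (Site B): n = 642; a·d/n = 221·230/642 = 79.1745; b·c/n = 46·145/642 = 10.3894
Stratum 3 (Site C): n = 497; a·d/n = 145·128/497 = 37.3441; b·c/n = 161·63/497 = 20.4085
OR_MH = (32.1185 + 79.1745 + 37.3441) / (4.7084 + 10.3894 + 20.4085) = 148.6370 / 35.5063 = 4.18622

4.19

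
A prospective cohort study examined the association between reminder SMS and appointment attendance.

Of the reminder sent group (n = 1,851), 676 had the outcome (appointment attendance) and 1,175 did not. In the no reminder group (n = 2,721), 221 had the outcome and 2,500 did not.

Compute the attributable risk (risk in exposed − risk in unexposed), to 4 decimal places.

From the description: a = 676, b = 1175, c = 221, d = 2500.
Risk in exposed = 676/1851 = 0.365208; risk in unexposed = 221/2721 = 0.081220.
Risk difference = 0.365208 − 0.081220 = 0.283988

0.2840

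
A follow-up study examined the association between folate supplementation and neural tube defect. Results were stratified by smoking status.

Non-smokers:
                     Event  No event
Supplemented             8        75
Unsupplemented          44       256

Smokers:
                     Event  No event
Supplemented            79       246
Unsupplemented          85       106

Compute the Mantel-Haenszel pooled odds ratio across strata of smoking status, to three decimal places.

OR_MH = Σ(aᵢdᵢ/nᵢ) / Σ(bᵢcᵢ/nᵢ), where nᵢ is the stratum total.
Stratum 1 (Non-smokers): n = 383; a·d/n = 8·256/383 = 5.3473; b·c/n = 75·44/383 = 8.6162
Stratum 2 (Smokers): n = 516; a·d/n = 79·106/516 = 16.2287; b·c/n = 246·85/516 = 40.5233
OR_MH = (5.3473 + 16.2287) / (8.6162 + 40.5233) = 21.5759 / 49.1394 = 0.43908

0.439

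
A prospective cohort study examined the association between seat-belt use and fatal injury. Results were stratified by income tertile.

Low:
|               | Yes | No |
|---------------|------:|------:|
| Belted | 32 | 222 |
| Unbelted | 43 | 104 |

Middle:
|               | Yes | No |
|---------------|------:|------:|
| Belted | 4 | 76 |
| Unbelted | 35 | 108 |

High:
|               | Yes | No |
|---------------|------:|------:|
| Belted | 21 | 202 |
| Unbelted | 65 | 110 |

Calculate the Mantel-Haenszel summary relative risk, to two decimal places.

RR_MH = Σ(aᵢ·n₀ᵢ/nᵢ) / Σ(cᵢ·n₁ᵢ/nᵢ), with n₁ᵢ = aᵢ+bᵢ (exposed), n₀ᵢ = cᵢ+dᵢ (unexposed), nᵢ = n₁ᵢ+n₀ᵢ.
Stratum 1 (Low): n₁ = 254, n₀ = 147, n = 401; a·n₀/n = 32·147/401 = 11.7307; c·n₁/n = 43·254/401 = 27.2369
Stratum 2 (Middle): n₁ = 80, n₀ = 143, n = 223; a·n₀/n = 4·143/223 = 2.5650; c·n₁/n = 35·80/223 = 12.5561
Stratum 3 (High): n₁ = 223, n₀ = 175, n = 398; a·n₀/n = 21·175/398 = 9.2337; c·n₁/n = 65·223/398 = 36.4196
RR_MH = (11.7307 + 2.5650 + 9.2337) / (27.2369 + 12.5561 + 36.4196) = 23.5294 / 76.2126 = 0.30873

0.31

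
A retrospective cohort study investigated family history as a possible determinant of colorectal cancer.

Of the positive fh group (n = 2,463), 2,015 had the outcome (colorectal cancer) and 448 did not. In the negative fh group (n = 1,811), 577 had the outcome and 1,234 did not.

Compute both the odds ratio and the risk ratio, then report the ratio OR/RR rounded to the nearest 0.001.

3.746

From the description: a = 2015, b = 448, c = 577, d = 1234.
OR = (2015·1234)/(448·577) = 2486510/258496 = 9.61914
Risk in exposed = 2015/2463 = 0.81811; risk in unexposed = 577/1811 = 0.31861; RR = 2.56775
OR/RR = 9.61914 / 2.56775 = 3.74613
The outcome is not rare, so the OR lies further from 1 than the RR.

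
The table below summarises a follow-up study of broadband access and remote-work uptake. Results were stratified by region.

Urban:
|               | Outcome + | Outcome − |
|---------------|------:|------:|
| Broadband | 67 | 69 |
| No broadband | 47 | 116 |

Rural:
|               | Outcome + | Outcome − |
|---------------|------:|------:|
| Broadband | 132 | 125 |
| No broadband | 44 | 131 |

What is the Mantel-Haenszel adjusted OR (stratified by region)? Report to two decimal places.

OR_MH = Σ(aᵢdᵢ/nᵢ) / Σ(bᵢcᵢ/nᵢ), where nᵢ is the stratum total.
Stratum 1 (Urban): n = 299; a·d/n = 67·116/299 = 25.9933; b·c/n = 69·47/299 = 10.8462
Stratum 2 (Rural): n = 432; a·d/n = 132·131/432 = 40.0278; b·c/n = 125·44/432 = 12.7315
OR_MH = (25.9933 + 40.0278) / (10.8462 + 12.7315) = 66.0211 / 23.5776 = 2.80016

2.80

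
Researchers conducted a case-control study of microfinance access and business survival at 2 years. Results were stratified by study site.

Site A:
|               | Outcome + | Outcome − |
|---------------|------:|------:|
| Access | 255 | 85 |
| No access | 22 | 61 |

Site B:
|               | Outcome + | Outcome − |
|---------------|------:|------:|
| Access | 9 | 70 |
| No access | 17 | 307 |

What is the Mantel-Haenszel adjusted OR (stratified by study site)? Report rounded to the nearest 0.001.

OR_MH = Σ(aᵢdᵢ/nᵢ) / Σ(bᵢcᵢ/nᵢ), where nᵢ is the stratum total.
Stratum 1 (Site A): n = 423; a·d/n = 255·61/423 = 36.7730; b·c/n = 85·22/423 = 4.4208
Stratum 2 (Site B): n = 403; a·d/n = 9·307/403 = 6.8561; b·c/n = 70·17/403 = 2.9529
OR_MH = (36.7730 + 6.8561) / (4.4208 + 2.9529) = 43.6291 / 7.3737 = 5.91689

5.917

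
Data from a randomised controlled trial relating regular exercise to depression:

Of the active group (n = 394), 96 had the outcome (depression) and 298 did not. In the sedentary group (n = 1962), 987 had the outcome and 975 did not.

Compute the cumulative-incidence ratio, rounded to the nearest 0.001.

0.484

From the description: a = 96, b = 298, c = 987, d = 975.
Risk in exposed = 96/394 = 0.24365; risk in unexposed = 987/1962 = 0.50306.
RR = 0.24365 / 0.50306 = 0.48435
The risk is 52% lower among the exposed than among the unexposed.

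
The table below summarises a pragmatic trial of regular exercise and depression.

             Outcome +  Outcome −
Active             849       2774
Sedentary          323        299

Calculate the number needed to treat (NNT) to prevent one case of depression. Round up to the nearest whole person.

Risk in treated group = 849/3623 = 0.23434; risk in control = 323/622 = 0.51929.
Absolute risk reduction = 0.51929 − 0.23434 = 0.28496
NNT = 1 / ARR = 1 / 0.28496 = 3.509 → round up → 4

4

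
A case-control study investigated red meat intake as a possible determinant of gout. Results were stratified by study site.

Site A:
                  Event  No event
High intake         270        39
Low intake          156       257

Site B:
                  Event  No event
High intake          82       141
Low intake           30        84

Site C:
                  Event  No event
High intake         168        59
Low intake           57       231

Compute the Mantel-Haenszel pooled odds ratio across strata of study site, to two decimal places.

6.98

OR_MH = Σ(aᵢdᵢ/nᵢ) / Σ(bᵢcᵢ/nᵢ), where nᵢ is the stratum total.
Stratum 1 (Site A): n = 722; a·d/n = 270·257/722 = 96.1080; b·c/n = 39·156/722 = 8.4266
Stratum 2 (Site B): n = 337; a·d/n = 82·84/337 = 20.4392; b·c/n = 141·30/337 = 12.5519
Stratum 3 (Site C): n = 515; a·d/n = 168·231/515 = 75.3553; b·c/n = 59·57/515 = 6.5301
OR_MH = (96.1080 + 20.4392 + 75.3553) / (8.4266 + 12.5519 + 6.5301) = 191.9025 / 27.5086 = 6.97609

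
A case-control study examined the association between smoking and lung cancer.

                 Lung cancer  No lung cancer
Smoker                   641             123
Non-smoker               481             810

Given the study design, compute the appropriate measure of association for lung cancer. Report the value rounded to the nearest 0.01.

8.78

Cells: a = 641, b = 123, c = 481, d = 810.
This is a case-control study: participants were sampled on outcome status, so risks in the source population cannot be estimated directly — relative risk is not valid here. The odds ratio is the appropriate measure.
OR = (a·d)/(b·c) = (641 × 810) / (123 × 481) = 519210 / 59163 = 8.77592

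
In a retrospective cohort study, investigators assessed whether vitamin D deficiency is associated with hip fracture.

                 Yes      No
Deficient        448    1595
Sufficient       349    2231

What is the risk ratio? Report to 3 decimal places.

1.621

Cells: a = 448, b = 1595, c = 349, d = 2231.
Risk in exposed = 448/2043 = 0.21929; risk in unexposed = 349/2580 = 0.13527.
RR = 0.21929 / 0.13527 = 1.62108
The risk among the exposed is 1.62 times that among the unexposed.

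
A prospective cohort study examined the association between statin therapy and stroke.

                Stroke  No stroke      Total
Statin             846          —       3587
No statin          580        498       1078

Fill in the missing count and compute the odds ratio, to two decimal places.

0.27

The missing cell is in the exposed row: 3587 − 846 = 2741.
So a = 846, b = 2741, c = 580, d = 498.
OR = (a·d)/(b·c) = (846 × 498) / (2741 × 580) = 421308 / 1589780 = 0.26501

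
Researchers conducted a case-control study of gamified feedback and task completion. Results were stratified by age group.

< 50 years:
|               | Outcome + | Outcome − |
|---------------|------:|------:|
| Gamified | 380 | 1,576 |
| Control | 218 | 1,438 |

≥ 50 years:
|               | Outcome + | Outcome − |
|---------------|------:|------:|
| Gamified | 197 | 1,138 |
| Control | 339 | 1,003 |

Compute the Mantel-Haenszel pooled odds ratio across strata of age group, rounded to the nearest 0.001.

0.941

OR_MH = Σ(aᵢdᵢ/nᵢ) / Σ(bᵢcᵢ/nᵢ), where nᵢ is the stratum total.
Stratum 1 (< 50 years): n = 3612; a·d/n = 380·1438/3612 = 151.2846; b·c/n = 1576·218/3612 = 95.1185
Stratum 2 (≥ 50 years): n = 2677; a·d/n = 197·1003/2677 = 73.8106; b·c/n = 1138·339/2677 = 144.1098
OR_MH = (151.2846 + 73.8106) / (95.1185 + 144.1098) = 225.0952 / 239.2283 = 0.94092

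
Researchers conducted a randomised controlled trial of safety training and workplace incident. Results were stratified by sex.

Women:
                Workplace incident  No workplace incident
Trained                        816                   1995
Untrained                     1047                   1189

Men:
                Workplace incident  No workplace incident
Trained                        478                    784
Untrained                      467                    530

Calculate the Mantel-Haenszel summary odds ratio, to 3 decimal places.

0.529

OR_MH = Σ(aᵢdᵢ/nᵢ) / Σ(bᵢcᵢ/nᵢ), where nᵢ is the stratum total.
Stratum 1 (Women): n = 5047; a·d/n = 816·1189/5047 = 192.2378; b·c/n = 1995·1047/5047 = 413.8627
Stratum 2 (Men): n = 2259; a·d/n = 478·530/2259 = 112.1470; b·c/n = 784·467/2259 = 162.0753
OR_MH = (192.2378 + 112.1470) / (413.8627 + 162.0753) = 304.3847 / 575.9379 = 0.52850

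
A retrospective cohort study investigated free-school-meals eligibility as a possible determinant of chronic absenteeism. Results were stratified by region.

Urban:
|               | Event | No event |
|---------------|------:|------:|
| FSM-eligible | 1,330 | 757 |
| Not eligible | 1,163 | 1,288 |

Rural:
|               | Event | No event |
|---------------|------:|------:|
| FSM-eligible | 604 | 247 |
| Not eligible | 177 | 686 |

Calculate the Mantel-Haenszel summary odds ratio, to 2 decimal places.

2.82

OR_MH = Σ(aᵢdᵢ/nᵢ) / Σ(bᵢcᵢ/nᵢ), where nᵢ is the stratum total.
Stratum 1 (Urban): n = 4538; a·d/n = 1330·1288/4538 = 377.4879; b·c/n = 757·1163/4538 = 194.0042
Stratum 2 (Rural): n = 1714; a·d/n = 604·686/1714 = 241.7410; b·c/n = 247·177/1714 = 25.5070
OR_MH = (377.4879 + 241.7410) / (194.0042 + 25.5070) = 619.2288 / 219.5112 = 2.82094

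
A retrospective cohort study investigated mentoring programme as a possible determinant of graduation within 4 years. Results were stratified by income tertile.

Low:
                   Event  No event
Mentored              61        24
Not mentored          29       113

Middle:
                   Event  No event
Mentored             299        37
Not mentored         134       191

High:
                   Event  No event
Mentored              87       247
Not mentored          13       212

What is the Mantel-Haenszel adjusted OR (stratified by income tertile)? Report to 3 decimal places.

9.181

OR_MH = Σ(aᵢdᵢ/nᵢ) / Σ(bᵢcᵢ/nᵢ), where nᵢ is the stratum total.
Stratum 1 (Low): n = 227; a·d/n = 61·113/227 = 30.3656; b·c/n = 24·29/227 = 3.0661
Stratum 2 (Middle): n = 661; a·d/n = 299·191/661 = 86.3979; b·c/n = 37·134/661 = 7.5008
Stratum 3 (High): n = 559; a·d/n = 87·212/559 = 32.9946; b·c/n = 247·13/559 = 5.7442
OR_MH = (30.3656 + 86.3979 + 32.9946) / (3.0661 + 7.5008 + 5.7442) = 149.7582 / 16.3110 = 9.18141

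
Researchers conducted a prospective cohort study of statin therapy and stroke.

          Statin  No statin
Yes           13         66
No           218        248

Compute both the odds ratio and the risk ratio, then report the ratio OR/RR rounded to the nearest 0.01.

Reading the table with exposure as columns: a = 13 (Statin, case), b = 218 (Statin, non-case), c = 66 (No statin, case), d = 248.
OR = (13·248)/(218·66) = 3224/14388 = 0.22408
Risk in exposed = 13/231 = 0.05628; risk in unexposed = 66/314 = 0.21019; RR = 0.26774
OR/RR = 0.22408 / 0.26774 = 0.83691
The outcome is not rare, so the OR lies further from 1 than the RR.

0.84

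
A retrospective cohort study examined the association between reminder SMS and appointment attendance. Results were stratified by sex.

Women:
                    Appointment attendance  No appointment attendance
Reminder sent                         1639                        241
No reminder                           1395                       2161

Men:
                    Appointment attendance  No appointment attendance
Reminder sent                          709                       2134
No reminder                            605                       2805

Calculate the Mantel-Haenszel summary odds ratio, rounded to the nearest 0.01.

3.61

OR_MH = Σ(aᵢdᵢ/nᵢ) / Σ(bᵢcᵢ/nᵢ), where nᵢ is the stratum total.
Stratum 1 (Women): n = 5436; a·d/n = 1639·2161/5436 = 651.5598; b·c/n = 241·1395/5436 = 61.8460
Stratum 2 (Men): n = 6253; a·d/n = 709·2805/6253 = 318.0465; b·c/n = 2134·605/6253 = 206.4721
OR_MH = (651.5598 + 318.0465) / (61.8460 + 206.4721) = 969.6063 / 268.3181 = 3.61364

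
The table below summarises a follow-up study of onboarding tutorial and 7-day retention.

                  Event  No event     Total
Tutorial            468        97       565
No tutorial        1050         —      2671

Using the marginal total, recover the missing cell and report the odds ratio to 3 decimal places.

7.448

The missing cell is in the unexposed row: 2671 − 1050 = 1621.
So a = 468, b = 97, c = 1050, d = 1621.
OR = (a·d)/(b·c) = (468 × 1621) / (97 × 1050) = 758628 / 101850 = 7.44848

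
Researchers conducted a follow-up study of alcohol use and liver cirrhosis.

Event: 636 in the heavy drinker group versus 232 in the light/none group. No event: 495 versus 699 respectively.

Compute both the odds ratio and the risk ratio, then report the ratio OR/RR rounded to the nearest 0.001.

From the description: a = 636, b = 495, c = 232, d = 699.
OR = (636·699)/(495·232) = 444564/114840 = 3.87116
Risk in exposed = 636/1131 = 0.56233; risk in unexposed = 232/931 = 0.24919; RR = 2.25661
OR/RR = 3.87116 / 2.25661 = 1.71548
The outcome is not rare, so the OR lies further from 1 than the RR.

1.715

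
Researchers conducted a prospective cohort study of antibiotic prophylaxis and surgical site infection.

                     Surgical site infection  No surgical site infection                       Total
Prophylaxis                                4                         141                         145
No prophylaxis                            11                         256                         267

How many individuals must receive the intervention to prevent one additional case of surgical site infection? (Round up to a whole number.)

74

Risk in treated group = 4/145 = 0.02759; risk in control = 11/267 = 0.04120.
Absolute risk reduction = 0.04120 − 0.02759 = 0.01361
NNT = 1 / ARR = 1 / 0.01361 = 73.463 → round up → 74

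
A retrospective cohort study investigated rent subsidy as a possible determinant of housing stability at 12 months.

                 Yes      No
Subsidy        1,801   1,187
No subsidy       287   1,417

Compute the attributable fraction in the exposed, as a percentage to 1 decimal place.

Cells: a = 1801, b = 1187, c = 287, d = 1417.
Risk in exposed = 1801/2988 = 0.60274; risk in unexposed = 287/1704 = 0.16843.
RR = 0.60274/0.16843 = 3.57866
AR% = (RR − 1)/RR × 100 = (3.57866 − 1)/3.57866 × 100 = 72.0566%

72.1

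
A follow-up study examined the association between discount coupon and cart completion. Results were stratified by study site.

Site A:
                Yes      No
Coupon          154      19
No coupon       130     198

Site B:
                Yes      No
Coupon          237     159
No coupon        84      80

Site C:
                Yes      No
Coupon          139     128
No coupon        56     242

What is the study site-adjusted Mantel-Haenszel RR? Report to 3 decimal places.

RR_MH = Σ(aᵢ·n₀ᵢ/nᵢ) / Σ(cᵢ·n₁ᵢ/nᵢ), with n₁ᵢ = aᵢ+bᵢ (exposed), n₀ᵢ = cᵢ+dᵢ (unexposed), nᵢ = n₁ᵢ+n₀ᵢ.
Stratum 1 (Site A): n₁ = 173, n₀ = 328, n = 501; a·n₀/n = 154·328/501 = 100.8224; c·n₁/n = 130·173/501 = 44.8902
Stratum 2 (Site B): n₁ = 396, n₀ = 164, n = 560; a·n₀/n = 237·164/560 = 69.4071; c·n₁/n = 84·396/560 = 59.4000
Stratum 3 (Site C): n₁ = 267, n₀ = 298, n = 565; a·n₀/n = 139·298/565 = 73.3133; c·n₁/n = 56·267/565 = 26.4637
RR_MH = (100.8224 + 69.4071 + 73.3133) / (44.8902 + 59.4000 + 26.4637) = 243.5428 / 130.7539 = 1.86260

1.863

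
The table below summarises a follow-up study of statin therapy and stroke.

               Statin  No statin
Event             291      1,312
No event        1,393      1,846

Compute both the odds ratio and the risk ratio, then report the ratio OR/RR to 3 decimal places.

0.707

Reading the table with exposure as columns: a = 291 (Statin, case), b = 1393 (Statin, non-case), c = 1312 (No statin, case), d = 1846.
OR = (291·1846)/(1393·1312) = 537186/1827616 = 0.29393
Risk in exposed = 291/1684 = 0.17280; risk in unexposed = 1312/3158 = 0.41545; RR = 0.41594
OR/RR = 0.29393 / 0.41594 = 0.70666
The outcome is not rare, so the OR lies further from 1 than the RR.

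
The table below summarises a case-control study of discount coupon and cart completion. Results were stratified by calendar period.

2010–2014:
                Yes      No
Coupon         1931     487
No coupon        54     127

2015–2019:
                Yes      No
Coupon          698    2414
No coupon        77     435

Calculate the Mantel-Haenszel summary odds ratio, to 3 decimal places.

OR_MH = Σ(aᵢdᵢ/nᵢ) / Σ(bᵢcᵢ/nᵢ), where nᵢ is the stratum total.
Stratum 1 (2010–2014): n = 2599; a·d/n = 1931·127/2599 = 94.3582; b·c/n = 487·54/2599 = 10.1185
Stratum 2 (2015–2019): n = 3624; a·d/n = 698·435/3624 = 83.7831; b·c/n = 2414·77/3624 = 51.2908
OR_MH = (94.3582 + 83.7831) / (10.1185 + 51.2908) = 178.1413 / 61.4093 = 2.90088

2.901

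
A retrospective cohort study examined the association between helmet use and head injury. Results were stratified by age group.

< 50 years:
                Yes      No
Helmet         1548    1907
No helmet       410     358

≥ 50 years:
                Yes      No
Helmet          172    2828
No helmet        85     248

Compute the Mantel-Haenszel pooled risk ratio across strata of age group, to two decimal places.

0.73

RR_MH = Σ(aᵢ·n₀ᵢ/nᵢ) / Σ(cᵢ·n₁ᵢ/nᵢ), with n₁ᵢ = aᵢ+bᵢ (exposed), n₀ᵢ = cᵢ+dᵢ (unexposed), nᵢ = n₁ᵢ+n₀ᵢ.
Stratum 1 (< 50 years): n₁ = 3455, n₀ = 768, n = 4223; a·n₀/n = 1548·768/4223 = 281.5212; c·n₁/n = 410·3455/4223 = 335.4369
Stratum 2 (≥ 50 years): n₁ = 3000, n₀ = 333, n = 3333; a·n₀/n = 172·333/3333 = 17.1845; c·n₁/n = 85·3000/3333 = 76.5077
RR_MH = (281.5212 + 17.1845) / (335.4369 + 76.5077) = 298.7057 / 411.9445 = 0.72511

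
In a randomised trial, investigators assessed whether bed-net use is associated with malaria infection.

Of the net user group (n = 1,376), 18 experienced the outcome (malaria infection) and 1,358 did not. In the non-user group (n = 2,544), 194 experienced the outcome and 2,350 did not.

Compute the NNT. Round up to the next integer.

16

Risk in treated group = 18/1376 = 0.01308; risk in control = 194/2544 = 0.07626.
Absolute risk reduction = 0.07626 − 0.01308 = 0.06318
NNT = 1 / ARR = 1 / 0.06318 = 15.829 → round up → 16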